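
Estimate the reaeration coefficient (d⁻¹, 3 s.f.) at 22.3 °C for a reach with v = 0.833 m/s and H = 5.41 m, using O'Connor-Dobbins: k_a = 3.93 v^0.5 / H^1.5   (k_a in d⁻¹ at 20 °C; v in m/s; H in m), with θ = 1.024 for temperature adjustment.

k_a ≈ 0.301 d⁻¹

k_a(20) = 3.93 × 0.833^0.5 / 5.41^1.5 = 3.93 × 0.9127 / 12.58 = 0.2850 d⁻¹.
k_a(22.3) = 0.2850 × 1.024^(22.3−20) = 0.2850 × 1.056 = 0.3010 d⁻¹.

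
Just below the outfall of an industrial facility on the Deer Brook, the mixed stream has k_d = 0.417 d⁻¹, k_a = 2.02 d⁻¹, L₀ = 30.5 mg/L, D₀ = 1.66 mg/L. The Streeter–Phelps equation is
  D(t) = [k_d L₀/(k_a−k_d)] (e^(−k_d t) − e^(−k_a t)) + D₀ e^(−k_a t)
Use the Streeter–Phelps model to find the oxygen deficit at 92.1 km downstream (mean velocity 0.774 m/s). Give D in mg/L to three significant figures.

Travel time t = x/v = 92.1 km / (0.774 m/s) = 92100 m / 0.774 m/s = 119000 s = 1.377 d.
k_d L₀/(k_a−k_d) = 0.417×30.5/(2.02−0.417) = 12.72/1.603 = 7.934 mg/L.
e^(−k_d t) = e^(−0.417×1.377) = 0.5631; e^(−k_a t) = e^(−2.02×1.377) = 0.06191.
D = 7.934 × (0.5631 − 0.06191) + 1.66 × 0.06191 = 3.976 + 0.1028 = 4.079 mg/L.

D ≈ 4.08 mg/L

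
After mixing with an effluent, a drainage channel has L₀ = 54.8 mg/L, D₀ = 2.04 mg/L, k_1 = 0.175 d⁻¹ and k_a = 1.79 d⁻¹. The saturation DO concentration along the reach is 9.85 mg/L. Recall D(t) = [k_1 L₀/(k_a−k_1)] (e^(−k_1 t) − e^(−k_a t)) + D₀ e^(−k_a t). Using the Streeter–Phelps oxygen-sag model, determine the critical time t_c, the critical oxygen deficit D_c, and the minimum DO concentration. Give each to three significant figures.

t_c ≈ 1.18 d; D_c ≈ 4.36 mg/L; min DO ≈ 5.49 mg/L

At the critical point dD/dt = 0, so k_1 L₀ e^(−k_1 t) = k_a D. Substituting D(t) from the Streeter–Phelps equation and solving for t gives
t_c = ln[(k_a/k_1)(1 − D₀(k_a−k_1)/(k_1 L₀))] / (k_a−k_1).
Here k_a−k_1 = 1.615 d⁻¹ and 1 − D₀(k_a−k_1)/(k_1 L₀) = 1 − 2.04×1.615/(0.175×54.8) = 0.6565, so
t_c = ln(10.23 × 0.6565) / 1.615 = 1.904 / 1.615 = 1.179 d.
D_c = (k_1/k_a) L₀ e^(−k_1 t_c) = (0.175/1.79) × 54.8 × e^(−0.175×1.179) = 0.09777 × 54.8 × 0.8136 = 4.359 mg/L.
Minimum DO = C_s − D_c = 9.85 − 4.359 = 5.491 mg/L.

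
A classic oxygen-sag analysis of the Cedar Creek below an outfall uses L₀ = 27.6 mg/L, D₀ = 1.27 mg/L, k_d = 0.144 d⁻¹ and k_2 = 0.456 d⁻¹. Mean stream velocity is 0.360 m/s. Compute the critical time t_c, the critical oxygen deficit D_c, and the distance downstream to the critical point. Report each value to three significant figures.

t_c = [1/(k_2−k_d)] ln[(k_2/k_d)(1 − D₀(k_2−k_d)/(k_d L₀))]
= [1/(0.456−0.144)] ln[(0.456/0.144)(1 − 1.27×0.3120/(0.144×27.6))]
= (1/0.3120) ln[3.167 × 0.9003] = 3.205 × ln(2.851) = 3.205 × 1.048 = 3.358 d.
L(t_c) = L₀ e^(−k_d t_c) = 27.6 × 0.6166 = 17.02 mg/L, and at the critical point k_2 D_c = k_d L, so D_c = (0.144/0.456) × 17.02 = 5.374 mg/L.
x_c = v t_c = 0.360 m/s × 3.358 d × 86400 s/d = 104400 m ≈ 104 km.

t_c ≈ 3.36 d; D_c ≈ 5.37 mg/L; x_c ≈ 104 km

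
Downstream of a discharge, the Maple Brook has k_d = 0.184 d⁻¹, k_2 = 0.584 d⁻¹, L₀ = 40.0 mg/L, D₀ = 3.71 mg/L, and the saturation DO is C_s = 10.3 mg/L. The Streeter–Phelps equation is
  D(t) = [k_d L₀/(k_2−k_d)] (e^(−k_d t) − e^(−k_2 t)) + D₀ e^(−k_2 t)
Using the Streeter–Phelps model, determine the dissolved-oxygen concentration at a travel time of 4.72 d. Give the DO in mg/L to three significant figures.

k_d L₀/(k_2−k_d) = 0.184×40.0/(0.584−0.184) = 7.360/0.4000 = 18.40 mg/L.
e^(−k_d t) = e^(−0.184×4.720) = 0.4196; e^(−k_2 t) = e^(−0.584×4.720) = 0.06351.
D = 18.40 × (0.4196 − 0.06351) + 3.71 × 0.06351 = 6.552 + 0.2356 = 6.787 mg/L.
DO = C_s − D = 10.3 − 6.787 = 3.513 mg/L.

DO ≈ 3.51 mg/L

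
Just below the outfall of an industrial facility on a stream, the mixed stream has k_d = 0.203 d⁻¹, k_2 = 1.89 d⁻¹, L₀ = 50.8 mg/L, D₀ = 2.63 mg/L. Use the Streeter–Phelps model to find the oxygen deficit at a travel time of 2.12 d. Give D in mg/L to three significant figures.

D ≈ 3.91 mg/L

k_d L₀/(k_2−k_d) = 0.203×50.8/(1.89−0.203) = 10.31/1.687 = 6.113 mg/L.
e^(−k_d t) = e^(−0.203×2.120) = 0.6503; e^(−k_2 t) = e^(−1.89×2.120) = 0.01819.
D = 6.113 × (0.6503 − 0.01819) + 2.63 × 0.01819 = 3.864 + 0.04784 = 3.912 mg/L.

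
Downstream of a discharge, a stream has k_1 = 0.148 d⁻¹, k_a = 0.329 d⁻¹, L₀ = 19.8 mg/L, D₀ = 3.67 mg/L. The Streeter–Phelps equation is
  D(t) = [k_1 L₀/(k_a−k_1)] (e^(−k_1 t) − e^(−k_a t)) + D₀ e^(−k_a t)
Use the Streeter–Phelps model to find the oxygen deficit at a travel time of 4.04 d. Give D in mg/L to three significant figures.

D ≈ 5.59 mg/L

k_1 L₀/(k_a−k_1) = 0.148×19.8/(0.329−0.148) = 2.930/0.1810 = 16.19 mg/L.
e^(−k_1 t) = e^(−0.148×4.040) = 0.5500; e^(−k_a t) = e^(−0.329×4.040) = 0.2647.
D = 16.19 × (0.5500 − 0.2647) + 3.67 × 0.2647 = 4.618 + 0.9714 = 5.590 mg/L.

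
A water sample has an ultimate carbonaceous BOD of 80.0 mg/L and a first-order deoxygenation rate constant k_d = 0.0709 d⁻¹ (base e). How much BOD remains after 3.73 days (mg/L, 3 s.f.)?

L_t = L₀ e^(−k_d t) = 80.0 × e^(−0.0709×3.73) = 80.0 × 0.7676 = 61.41 mg/L.

L ≈ 61.4 mg/L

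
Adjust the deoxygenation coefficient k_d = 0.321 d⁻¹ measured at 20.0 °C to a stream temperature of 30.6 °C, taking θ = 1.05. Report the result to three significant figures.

k_d ≈ 0.538 d⁻¹

k_d(T₂) = k_d(T₁) · θ^(T₂−T₁) = 0.321 × 1.05^(30.6−20.0)
= 0.321 × 1.05^10.6 = 0.321 × 1.677 = 0.5384 d⁻¹.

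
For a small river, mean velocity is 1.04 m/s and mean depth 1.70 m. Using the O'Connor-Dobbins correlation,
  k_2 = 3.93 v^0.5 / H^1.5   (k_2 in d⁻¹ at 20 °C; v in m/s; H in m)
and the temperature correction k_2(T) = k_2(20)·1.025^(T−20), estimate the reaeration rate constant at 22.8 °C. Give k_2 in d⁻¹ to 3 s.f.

k_2(20) = 3.93 × 1.04^0.5 / 1.70^1.5 = 3.93 × 1.020 / 2.217 = 1.808 d⁻¹.
k_2(22.8) = 1.808 × 1.025^(22.8−20) = 1.808 × 1.072 = 1.938 d⁻¹.

k_2 ≈ 1.94 d⁻¹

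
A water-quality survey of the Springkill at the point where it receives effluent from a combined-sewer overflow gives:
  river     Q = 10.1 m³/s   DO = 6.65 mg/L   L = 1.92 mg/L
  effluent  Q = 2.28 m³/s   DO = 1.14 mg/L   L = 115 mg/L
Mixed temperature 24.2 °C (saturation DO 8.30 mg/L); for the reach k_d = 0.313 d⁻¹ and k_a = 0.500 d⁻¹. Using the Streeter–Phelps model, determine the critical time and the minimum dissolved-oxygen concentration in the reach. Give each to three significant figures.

Mixed DO = (10.1×6.65 + 2.28×1.14)/(10.1+2.28) = 69.76/12.38 = 5.635 mg/L.
Mixed L₀ = (10.1×1.92 + 2.28×115)/(12.38) = 281.6/12.38 = 22.75 mg/L.
Initial deficit D₀ = C_s − DO₀ = 8.30 − 5.635 = 2.665 mg/L.
t_c = (1/0.1870) ln[(0.500/0.313)(1 − 2.665×0.1870/(0.313×22.75))] = 5.348 × ln(1.486) = 2.117 d.
D_c = (0.313/0.500) × 22.75 × e^(−0.313×2.117) = 0.6260 × 22.75 × 0.5155 = 7.341 mg/L.
Minimum DO = 8.30 − 7.341 = 0.9594 mg/L.

t_c ≈ 2.12 d; minimum DO ≈ 0.959 mg/L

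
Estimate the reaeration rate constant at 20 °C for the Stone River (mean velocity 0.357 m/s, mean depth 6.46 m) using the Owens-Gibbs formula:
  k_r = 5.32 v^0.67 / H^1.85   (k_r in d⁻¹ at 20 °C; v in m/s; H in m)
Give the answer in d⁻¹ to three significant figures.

k_r ≈ 0.0846 d⁻¹

k_r = 5.32 × 0.357^0.67 / 6.46^1.85 = 5.32 × 0.5015 / 31.54 = 0.08458 d⁻¹.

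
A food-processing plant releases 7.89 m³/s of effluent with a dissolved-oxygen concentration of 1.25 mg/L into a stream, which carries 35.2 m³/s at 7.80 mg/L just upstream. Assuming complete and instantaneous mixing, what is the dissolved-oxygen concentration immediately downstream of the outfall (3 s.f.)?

6.60 mg/L

Flow-weighted mixing: C = (Q_r C_r + Q_w C_w)/(Q_r + Q_w)
= (35.2×7.80 + 7.89×1.25)/(35.2 + 7.89) = 284.4/43.09 = 6.601 mg/L.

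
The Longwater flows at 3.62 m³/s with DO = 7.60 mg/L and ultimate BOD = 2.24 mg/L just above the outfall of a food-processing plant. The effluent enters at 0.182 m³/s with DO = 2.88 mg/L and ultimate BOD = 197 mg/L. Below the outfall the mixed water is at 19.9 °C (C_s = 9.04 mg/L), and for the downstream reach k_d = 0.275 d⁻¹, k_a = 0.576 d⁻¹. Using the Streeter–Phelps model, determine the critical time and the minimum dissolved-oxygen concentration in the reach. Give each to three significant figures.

Mixed DO = (3.62×7.60 + 0.182×2.88)/(3.62+0.182) = 28.04/3.802 = 7.374 mg/L.
Mixed L₀ = (3.62×2.24 + 0.182×197)/(3.802) = 43.96/3.802 = 11.56 mg/L.
Initial deficit D₀ = C_s − DO₀ = 9.04 − 7.374 = 1.666 mg/L.
t_c = (1/0.3010) ln[(0.576/0.275)(1 − 1.666×0.3010/(0.275×11.56))] = 3.322 × ln(1.764) = 1.886 d.
D_c = (0.275/0.576) × 11.56 × e^(−0.275×1.886) = 0.4774 × 11.56 × 0.5953 = 3.286 mg/L.
Minimum DO = 9.04 − 3.286 = 5.754 mg/L.

t_c ≈ 1.89 d; minimum DO ≈ 5.75 mg/L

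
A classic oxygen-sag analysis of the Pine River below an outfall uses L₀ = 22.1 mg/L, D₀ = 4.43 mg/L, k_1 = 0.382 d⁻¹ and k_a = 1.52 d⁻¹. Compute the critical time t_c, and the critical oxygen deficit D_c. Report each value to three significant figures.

With k_a/k_1 = 3.979 and 1 − D₀(k_a−k_1)/(k_1 L₀) = 0.4028,
t_c = ln(3.979 × 0.4028) / (1.52 − 0.382) = ln(1.603) / 1.138 = 0.4718/1.138 = 0.4146 d.
D_c = (k_1/k_a) L₀ e^(−k_1 t_c) = (0.382/1.52) × 22.1 × e^(−0.382×0.4146) = 0.2513 × 22.1 × 0.8535 = 4.741 mg/L.

t_c ≈ 0.415 d; D_c ≈ 4.74 mg/L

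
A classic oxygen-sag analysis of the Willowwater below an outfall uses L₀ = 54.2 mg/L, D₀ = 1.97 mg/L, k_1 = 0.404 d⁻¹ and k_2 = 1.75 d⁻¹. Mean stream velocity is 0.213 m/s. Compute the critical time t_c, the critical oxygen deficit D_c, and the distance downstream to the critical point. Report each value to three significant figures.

t_c = [1/(k_2−k_1)] ln[(k_2/k_1)(1 − D₀(k_2−k_1)/(k_1 L₀))]
= [1/(1.75−0.404)] ln[(1.75/0.404)(1 − 1.97×1.346/(0.404×54.2))]
= (1/1.346) ln[4.332 × 0.8789] = 0.7429 × ln(3.807) = 0.7429 × 1.337 = 0.9932 d.
L(t_c) = L₀ e^(−k_1 t_c) = 54.2 × 0.6695 = 36.29 mg/L, and at the critical point k_2 D_c = k_1 L, so D_c = (0.404/1.75) × 36.29 = 8.377 mg/L.
x_c = v t_c = 0.213 m/s × 0.9932 d × 86400 s/d = 18280 m ≈ 18.3 km.

t_c ≈ 0.993 d; D_c ≈ 8.38 mg/L; x_c ≈ 18.3 km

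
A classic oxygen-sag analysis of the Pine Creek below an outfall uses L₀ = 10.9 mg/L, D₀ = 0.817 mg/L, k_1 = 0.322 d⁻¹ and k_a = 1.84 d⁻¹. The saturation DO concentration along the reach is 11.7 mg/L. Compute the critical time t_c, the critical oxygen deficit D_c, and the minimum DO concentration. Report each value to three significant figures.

At the critical point dD/dt = 0, so k_1 L₀ e^(−k_1 t) = k_a D. Substituting D(t) from the Streeter–Phelps equation and solving for t gives
t_c = ln[(k_a/k_1)(1 − D₀(k_a−k_1)/(k_1 L₀))] / (k_a−k_1).
Here k_a−k_1 = 1.518 d⁻¹ and 1 − D₀(k_a−k_1)/(k_1 L₀) = 1 − 0.817×1.518/(0.322×10.9) = 0.6466, so
t_c = ln(5.714 × 0.6466) / 1.518 = 1.307 / 1.518 = 0.8610 d.
L(t_c) = L₀ e^(−k_1 t_c) = 10.9 × 0.7579 = 8.261 mg/L, and at the critical point k_a D_c = k_1 L, so D_c = (0.322/1.84) × 8.261 = 1.446 mg/L.
Minimum DO = C_s − D_c = 11.7 − 1.446 = 10.25 mg/L.

t_c ≈ 0.861 d; D_c ≈ 1.45 mg/L; min DO ≈ 10.3 mg/L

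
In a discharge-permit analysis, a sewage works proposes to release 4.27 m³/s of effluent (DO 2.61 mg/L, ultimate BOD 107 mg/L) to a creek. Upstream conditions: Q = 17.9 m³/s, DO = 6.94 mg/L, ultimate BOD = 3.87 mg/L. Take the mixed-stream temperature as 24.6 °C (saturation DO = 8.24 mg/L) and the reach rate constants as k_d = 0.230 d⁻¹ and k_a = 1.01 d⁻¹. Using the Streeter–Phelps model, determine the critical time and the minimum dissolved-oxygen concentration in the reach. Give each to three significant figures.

Mixed DO = (17.9×6.94 + 4.27×2.61)/(17.9+4.27) = 135.4/22.17 = 6.106 mg/L.
Mixed L₀ = (17.9×3.87 + 4.27×107)/(22.17) = 526.2/22.17 = 23.73 mg/L.
Initial deficit D₀ = C_s − DO₀ = 8.24 − 6.106 = 2.134 mg/L.
t_c = (1/0.7800) ln[(1.01/0.230)(1 − 2.134×0.7800/(0.230×23.73))] = 1.282 × ln(3.052) = 1.431 d.
D_c = (0.230/1.01) × 23.73 × e^(−0.230×1.431) = 0.2277 × 23.73 × 0.7196 = 3.889 mg/L.
Minimum DO = 8.24 − 3.889 = 4.351 mg/L.

t_c ≈ 1.43 d; minimum DO ≈ 4.35 mg/L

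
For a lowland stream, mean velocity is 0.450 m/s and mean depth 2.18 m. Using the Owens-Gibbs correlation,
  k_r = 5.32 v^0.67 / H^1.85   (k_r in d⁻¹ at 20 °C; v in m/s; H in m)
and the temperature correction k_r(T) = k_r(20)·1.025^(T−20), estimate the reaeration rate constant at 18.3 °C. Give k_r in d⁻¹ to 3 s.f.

k_r ≈ 0.707 d⁻¹

k_r(20) = 5.32 × 0.450^0.67 / 2.18^1.85 = 5.32 × 0.5857 / 4.228 = 0.7369 d⁻¹.
k_r(18.3) = 0.7369 × 1.025^(18.3−20) = 0.7369 × 0.9589 = 0.7066 d⁻¹.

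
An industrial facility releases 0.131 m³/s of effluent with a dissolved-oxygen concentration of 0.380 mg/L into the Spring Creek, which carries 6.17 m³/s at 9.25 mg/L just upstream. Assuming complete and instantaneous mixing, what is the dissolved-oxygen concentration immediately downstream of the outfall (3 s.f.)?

Flow-weighted mixing: C = (Q_r C_r + Q_w C_w)/(Q_r + Q_w)
= (6.17×9.25 + 0.131×0.380)/(6.17 + 0.131) = 57.12/6.301 = 9.066 mg/L.

9.07 mg/L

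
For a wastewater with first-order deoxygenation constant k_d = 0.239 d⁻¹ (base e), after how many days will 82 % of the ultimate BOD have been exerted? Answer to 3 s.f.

y/L₀ = 1 − e^(−k_d t) = 0.82 ⇒ e^(−k_d t) = 0.180
t = −ln(0.180) / 0.239 = 1.715 / 0.239 = 7.175 d.

t ≈ 7.17 d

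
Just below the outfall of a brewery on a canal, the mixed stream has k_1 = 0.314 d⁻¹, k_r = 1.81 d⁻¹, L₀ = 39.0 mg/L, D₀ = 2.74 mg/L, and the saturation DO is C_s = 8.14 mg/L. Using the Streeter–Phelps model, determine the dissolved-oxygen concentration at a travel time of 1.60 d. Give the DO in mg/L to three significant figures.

k_1 L₀/(k_r−k_1) = 0.314×39.0/(1.81−0.314) = 12.25/1.496 = 8.186 mg/L.
e^(−k_1 t) = e^(−0.314×1.600) = 0.6051; e^(−k_r t) = e^(−1.81×1.600) = 0.05524.
D = 8.186 × (0.6051 − 0.05524) + 2.74 × 0.05524 = 4.501 + 0.1514 = 4.652 mg/L.
DO = C_s − D = 8.14 − 4.652 = 3.488 mg/L.

DO ≈ 3.49 mg/L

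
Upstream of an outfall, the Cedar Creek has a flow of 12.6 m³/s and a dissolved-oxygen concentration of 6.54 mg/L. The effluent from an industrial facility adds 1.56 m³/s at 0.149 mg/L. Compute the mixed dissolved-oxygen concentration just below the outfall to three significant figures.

Flow-weighted mixing: C = (Q_r C_r + Q_w C_w)/(Q_r + Q_w)
= (12.6×6.54 + 1.56×0.149)/(12.6 + 1.56) = 82.64/14.16 = 5.836 mg/L.

5.84 mg/L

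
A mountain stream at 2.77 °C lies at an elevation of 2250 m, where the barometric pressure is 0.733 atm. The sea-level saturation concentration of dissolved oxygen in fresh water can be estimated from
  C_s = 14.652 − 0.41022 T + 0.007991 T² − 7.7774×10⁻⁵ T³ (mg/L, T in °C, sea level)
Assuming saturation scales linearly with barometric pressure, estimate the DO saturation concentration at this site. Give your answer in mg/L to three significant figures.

At sea level: C_s = 14.652 − 0.41022×2.77 + 0.007991×2.77² − 7.7774×10⁻⁵×2.77³ = 13.58 mg/L.
Pressure correction: C_s' = 13.58 × 0.733 = 9.951 mg/L.

C_s ≈ 9.95 mg/L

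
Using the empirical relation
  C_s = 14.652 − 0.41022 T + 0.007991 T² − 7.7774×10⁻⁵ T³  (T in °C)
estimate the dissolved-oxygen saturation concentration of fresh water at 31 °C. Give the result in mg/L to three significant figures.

C_s ≈ 7.30 mg/L

C_s = 14.652 − 0.41022×31 + 0.007991×31² − 7.7774×10⁻⁵×31³ = 7.298 mg/L.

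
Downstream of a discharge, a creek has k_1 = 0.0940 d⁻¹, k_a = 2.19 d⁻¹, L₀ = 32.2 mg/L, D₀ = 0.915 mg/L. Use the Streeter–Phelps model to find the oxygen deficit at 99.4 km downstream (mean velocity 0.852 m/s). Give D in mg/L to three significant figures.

D ≈ 1.24 mg/L

Travel time t = x/v = 99.4 km / (0.852 m/s) = 99400 m / 0.852 m/s = 116700 s = 1.350 d.
k_1 L₀/(k_a−k_1) = 0.0940×32.2/(2.19−0.0940) = 3.027/2.096 = 1.444 mg/L.
e^(−k_1 t) = e^(−0.0940×1.350) = 0.8808; e^(−k_a t) = e^(−2.19×1.350) = 0.05197.
D = 1.444 × (0.8808 − 0.05197) + 0.915 × 0.05197 = 1.197 + 0.04755 = 1.244 mg/L.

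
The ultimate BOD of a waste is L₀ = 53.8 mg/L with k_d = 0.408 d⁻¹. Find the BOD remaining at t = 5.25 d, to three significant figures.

L_t = L₀ e^(−k_d t) = 53.8 × e^(−0.408×5.25) = 53.8 × 0.1174 = 6.317 mg/L.

L ≈ 6.32 mg/L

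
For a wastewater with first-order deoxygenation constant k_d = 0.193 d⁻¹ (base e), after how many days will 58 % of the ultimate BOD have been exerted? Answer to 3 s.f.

t ≈ 4.49 d

y/L₀ = 1 − e^(−k_d t) = 0.58 ⇒ e^(−k_d t) = 0.420
t = −ln(0.420) / 0.193 = 0.8675 / 0.193 = 4.495 d.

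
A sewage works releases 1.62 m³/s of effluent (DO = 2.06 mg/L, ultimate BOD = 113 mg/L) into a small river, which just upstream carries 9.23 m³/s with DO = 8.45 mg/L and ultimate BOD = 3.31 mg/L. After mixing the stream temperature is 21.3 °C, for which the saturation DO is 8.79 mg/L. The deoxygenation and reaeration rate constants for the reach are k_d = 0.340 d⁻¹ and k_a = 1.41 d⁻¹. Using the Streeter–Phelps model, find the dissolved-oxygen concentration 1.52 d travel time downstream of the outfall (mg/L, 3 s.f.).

DO ≈ 5.64 mg/L

Mixed DO = (9.23×8.45 + 1.62×2.06)/(9.23+1.62) = 81.33/10.85 = 7.496 mg/L.
Mixed L₀ = (9.23×3.31 + 1.62×113)/(10.85) = 213.6/10.85 = 19.69 mg/L.
Initial deficit D₀ = C_s − DO₀ = 8.79 − 7.496 = 1.294 mg/L.
D(1.52) = [0.340×19.69/(1.41−0.340)](e^(−0.340×1.52) − e^(−1.41×1.52)) + 1.294 e^(−1.41×1.52)
= 6.256 × (0.5964 − 0.1173) + 1.294 × 0.1173 = 3.149 mg/L.
DO = 8.79 − 3.149 = 5.641 mg/L.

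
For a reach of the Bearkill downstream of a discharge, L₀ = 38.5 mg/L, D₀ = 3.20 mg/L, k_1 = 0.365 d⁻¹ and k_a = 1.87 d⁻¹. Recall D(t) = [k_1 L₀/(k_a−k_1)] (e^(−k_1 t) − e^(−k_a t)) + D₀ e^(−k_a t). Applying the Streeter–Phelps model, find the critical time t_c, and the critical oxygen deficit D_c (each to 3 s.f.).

With k_a/k_1 = 5.123 and 1 − D₀(k_a−k_1)/(k_1 L₀) = 0.6573,
t_c = ln(5.123 × 0.6573) / (1.87 − 0.365) = ln(3.367) / 1.505 = 1.214/1.505 = 0.8068 d.
D_c = (k_1/k_a) L₀ e^(−k_1 t_c) = (0.365/1.87) × 38.5 × e^(−0.365×0.8068) = 0.1952 × 38.5 × 0.7449 = 5.598 mg/L.

t_c ≈ 0.807 d; D_c ≈ 5.60 mg/L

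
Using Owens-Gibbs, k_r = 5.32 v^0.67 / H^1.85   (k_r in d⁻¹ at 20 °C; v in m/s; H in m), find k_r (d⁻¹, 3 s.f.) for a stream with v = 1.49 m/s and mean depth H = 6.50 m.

k_r ≈ 0.218 d⁻¹

k_r = 5.32 × 1.49^0.67 / 6.50^1.85 = 5.32 × 1.306 / 31.91 = 0.2178 d⁻¹.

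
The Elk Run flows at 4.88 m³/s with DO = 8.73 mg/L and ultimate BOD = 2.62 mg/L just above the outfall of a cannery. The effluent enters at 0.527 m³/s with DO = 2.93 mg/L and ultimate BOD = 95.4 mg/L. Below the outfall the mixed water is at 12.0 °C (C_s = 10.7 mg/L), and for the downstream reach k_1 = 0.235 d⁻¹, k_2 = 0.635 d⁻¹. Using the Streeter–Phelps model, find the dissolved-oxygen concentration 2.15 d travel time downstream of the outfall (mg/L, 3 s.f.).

DO ≈ 7.67 mg/L

Mixed DO = (4.88×8.73 + 0.527×2.93)/(4.88+0.527) = 44.15/5.407 = 8.165 mg/L.
Mixed L₀ = (4.88×2.62 + 0.527×95.4)/(5.407) = 63.06/5.407 = 11.66 mg/L.
Initial deficit D₀ = C_s − DO₀ = 10.7 − 8.165 = 2.535 mg/L.
D(2.15) = [0.235×11.66/(0.635−0.235)](e^(−0.235×2.15) − e^(−0.635×2.15)) + 2.535 e^(−0.635×2.15)
= 6.852 × (0.6034 − 0.2553) + 2.535 × 0.2553 = 3.032 mg/L.
DO = 10.7 − 3.032 = 7.668 mg/L.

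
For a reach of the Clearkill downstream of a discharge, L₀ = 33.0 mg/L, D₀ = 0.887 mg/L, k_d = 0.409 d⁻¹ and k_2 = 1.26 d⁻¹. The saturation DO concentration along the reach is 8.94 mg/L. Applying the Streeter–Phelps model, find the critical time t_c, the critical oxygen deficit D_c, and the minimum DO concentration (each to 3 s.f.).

t_c = [1/(k_2−k_d)] ln[(k_2/k_d)(1 − D₀(k_2−k_d)/(k_d L₀))]
= [1/(1.26−0.409)] ln[(1.26/0.409)(1 − 0.887×0.8510/(0.409×33.0))]
= (1/0.8510) ln[3.081 × 0.9441] = 1.175 × ln(2.908) = 1.175 × 1.068 = 1.255 d.
D_c = (k_d/k_2) L₀ e^(−k_d t_c) = (0.409/1.26) × 33.0 × e^(−0.409×1.255) = 0.3246 × 33.0 × 0.5986 = 6.413 mg/L.
Minimum DO = C_s − D_c = 8.94 − 6.413 = 2.527 mg/L.

t_c ≈ 1.25 d; D_c ≈ 6.41 mg/L; min DO ≈ 2.53 mg/L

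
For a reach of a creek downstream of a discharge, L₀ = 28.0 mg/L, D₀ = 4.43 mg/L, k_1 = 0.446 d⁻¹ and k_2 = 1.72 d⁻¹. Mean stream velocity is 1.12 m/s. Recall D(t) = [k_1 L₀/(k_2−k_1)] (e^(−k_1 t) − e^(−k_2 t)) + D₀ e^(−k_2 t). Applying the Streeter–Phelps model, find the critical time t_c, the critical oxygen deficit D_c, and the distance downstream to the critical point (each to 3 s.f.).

At the critical point dD/dt = 0, so k_1 L₀ e^(−k_1 t) = k_2 D. Substituting D(t) from the Streeter–Phelps equation and solving for t gives
t_c = ln[(k_2/k_1)(1 − D₀(k_2−k_1)/(k_1 L₀))] / (k_2−k_1).
Here k_2−k_1 = 1.274 d⁻¹ and 1 − D₀(k_2−k_1)/(k_1 L₀) = 1 − 4.43×1.274/(0.446×28.0) = 0.5481, so
t_c = ln(3.857 × 0.5481) / 1.274 = 0.7484 / 1.274 = 0.5874 d.
L(t_c) = L₀ e^(−k_1 t_c) = 28.0 × 0.7695 = 21.55 mg/L, and at the critical point k_2 D_c = k_1 L, so D_c = (0.446/1.72) × 21.55 = 5.587 mg/L.
x_c = v t_c = 1.12 m/s × 0.5874 d × 86400 s/d = 56840 m ≈ 56.8 km.

t_c ≈ 0.587 d; D_c ≈ 5.59 mg/L; x_c ≈ 56.8 km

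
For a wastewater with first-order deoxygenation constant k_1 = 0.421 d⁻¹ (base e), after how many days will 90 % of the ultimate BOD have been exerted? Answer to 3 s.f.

t ≈ 5.47 d

y/L₀ = 1 − e^(−k_1 t) = 0.90 ⇒ e^(−k_1 t) = 0.100
t = −ln(0.100) / 0.421 = 2.303 / 0.421 = 5.469 d.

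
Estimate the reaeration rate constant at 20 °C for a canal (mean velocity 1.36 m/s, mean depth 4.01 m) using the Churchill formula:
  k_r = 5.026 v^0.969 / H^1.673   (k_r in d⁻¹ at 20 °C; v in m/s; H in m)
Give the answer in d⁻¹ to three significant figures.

k_r ≈ 0.663 d⁻¹

k_r = 5.026 × 1.36^0.969 / 4.01^1.673 = 5.026 × 1.347 / 10.21 = 0.6631 d⁻¹.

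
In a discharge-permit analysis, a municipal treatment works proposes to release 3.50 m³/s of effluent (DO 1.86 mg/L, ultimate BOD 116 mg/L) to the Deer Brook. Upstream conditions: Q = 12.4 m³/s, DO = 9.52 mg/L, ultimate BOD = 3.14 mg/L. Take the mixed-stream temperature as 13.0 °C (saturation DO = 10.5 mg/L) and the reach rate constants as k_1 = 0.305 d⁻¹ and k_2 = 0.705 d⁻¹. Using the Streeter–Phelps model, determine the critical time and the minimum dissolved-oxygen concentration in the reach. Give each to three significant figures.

t_c ≈ 1.76 d; minimum DO ≈ 3.42 mg/L

Mixed DO = (12.4×9.52 + 3.50×1.86)/(12.4+3.50) = 124.6/15.90 = 7.834 mg/L.
Mixed L₀ = (12.4×3.14 + 3.50×116)/(15.90) = 444.9/15.90 = 27.98 mg/L.
Initial deficit D₀ = C_s − DO₀ = 10.5 − 7.834 = 2.666 mg/L.
t_c = (1/0.4000) ln[(0.705/0.305)(1 − 2.666×0.4000/(0.305×27.98))] = 2.500 × ln(2.023) = 1.761 d.
D_c = (0.305/0.705) × 27.98 × e^(−0.305×1.761) = 0.4326 × 27.98 × 0.5844 = 7.075 mg/L.
Minimum DO = 10.5 − 7.075 = 3.425 mg/L.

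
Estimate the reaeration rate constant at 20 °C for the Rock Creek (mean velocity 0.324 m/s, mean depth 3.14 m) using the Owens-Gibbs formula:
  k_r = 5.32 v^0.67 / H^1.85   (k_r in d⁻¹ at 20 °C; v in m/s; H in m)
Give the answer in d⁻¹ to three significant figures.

k_r ≈ 0.301 d⁻¹

k_r = 5.32 × 0.324^0.67 / 3.14^1.85 = 5.32 × 0.4700 / 8.305 = 0.3011 d⁻¹.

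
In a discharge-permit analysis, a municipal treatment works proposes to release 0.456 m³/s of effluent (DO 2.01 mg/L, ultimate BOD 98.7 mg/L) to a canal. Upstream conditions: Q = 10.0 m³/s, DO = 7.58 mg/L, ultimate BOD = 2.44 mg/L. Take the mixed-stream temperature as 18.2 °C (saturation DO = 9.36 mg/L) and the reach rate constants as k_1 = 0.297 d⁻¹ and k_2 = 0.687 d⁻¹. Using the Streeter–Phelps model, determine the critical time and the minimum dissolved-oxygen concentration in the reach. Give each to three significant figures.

Mixed DO = (10.0×7.58 + 0.456×2.01)/(10.0+0.456) = 76.72/10.46 = 7.337 mg/L.
Mixed L₀ = (10.0×2.44 + 0.456×98.7)/(10.46) = 69.41/10.46 = 6.638 mg/L.
Initial deficit D₀ = C_s − DO₀ = 9.36 − 7.337 = 2.023 mg/L.
t_c = (1/0.3900) ln[(0.687/0.297)(1 − 2.023×0.3900/(0.297×6.638))] = 2.564 × ln(1.387) = 0.8397 d.
D_c = (0.297/0.687) × 6.638 × e^(−0.297×0.8397) = 0.4323 × 6.638 × 0.7793 = 2.236 mg/L.
Minimum DO = 9.36 − 2.236 = 7.124 mg/L.

t_c ≈ 0.840 d; minimum DO ≈ 7.12 mg/L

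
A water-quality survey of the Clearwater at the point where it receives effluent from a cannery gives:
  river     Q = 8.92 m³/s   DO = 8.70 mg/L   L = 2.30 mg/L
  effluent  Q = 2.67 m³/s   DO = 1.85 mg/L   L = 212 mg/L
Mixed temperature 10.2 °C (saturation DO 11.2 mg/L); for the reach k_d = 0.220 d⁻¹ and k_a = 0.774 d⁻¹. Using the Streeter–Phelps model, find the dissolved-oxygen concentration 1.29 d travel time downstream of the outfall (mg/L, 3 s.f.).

Mixed DO = (8.92×8.70 + 2.67×1.85)/(8.92+2.67) = 82.54/11.59 = 7.122 mg/L.
Mixed L₀ = (8.92×2.30 + 2.67×212)/(11.59) = 586.6/11.59 = 50.61 mg/L.
Initial deficit D₀ = C_s − DO₀ = 11.2 − 7.122 = 4.078 mg/L.
D(1.29) = [0.220×50.61/(0.774−0.220)](e^(−0.220×1.29) − e^(−0.774×1.29)) + 4.078 e^(−0.774×1.29)
= 20.10 × (0.7529 − 0.3684) + 4.078 × 0.3684 = 9.229 mg/L.
DO = 11.2 − 9.229 = 1.971 mg/L.

DO ≈ 1.97 mg/L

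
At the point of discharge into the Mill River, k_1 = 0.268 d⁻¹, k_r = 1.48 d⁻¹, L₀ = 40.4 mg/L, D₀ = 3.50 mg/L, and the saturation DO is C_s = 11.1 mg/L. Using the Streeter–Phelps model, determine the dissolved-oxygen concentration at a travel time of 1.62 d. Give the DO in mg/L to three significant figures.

k_1 L₀/(k_r−k_1) = 0.268×40.4/(1.48−0.268) = 10.83/1.212 = 8.933 mg/L.
e^(−k_1 t) = e^(−0.268×1.620) = 0.6478; e^(−k_r t) = e^(−1.48×1.620) = 0.09094.
D = 8.933 × (0.6478 − 0.09094) + 3.50 × 0.09094 = 4.975 + 0.3183 = 5.293 mg/L.
DO = C_s − D = 11.1 − 5.293 = 5.807 mg/L.

DO ≈ 5.81 mg/L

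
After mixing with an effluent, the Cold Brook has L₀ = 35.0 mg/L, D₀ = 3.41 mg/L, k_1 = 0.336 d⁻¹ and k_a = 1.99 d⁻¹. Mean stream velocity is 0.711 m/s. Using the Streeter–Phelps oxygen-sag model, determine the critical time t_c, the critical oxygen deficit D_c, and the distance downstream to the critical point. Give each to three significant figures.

t_c ≈ 0.681 d; D_c ≈ 4.70 mg/L; x_c ≈ 41.8 km

t_c = [1/(k_a−k_1)] ln[(k_a/k_1)(1 − D₀(k_a−k_1)/(k_1 L₀))]
= [1/(1.99−0.336)] ln[(1.99/0.336)(1 − 3.41×1.654/(0.336×35.0))]
= (1/1.654) ln[5.923 × 0.5204] = 0.6046 × ln(3.082) = 0.6046 × 1.126 = 0.6805 d.
D_c = (k_1/k_a) L₀ e^(−k_1 t_c) = (0.336/1.99) × 35.0 × e^(−0.336×0.6805) = 0.1688 × 35.0 × 0.7956 = 4.702 mg/L.
x_c = v t_c = 0.711 m/s × 0.6805 d × 86400 s/d = 41810 m ≈ 41.8 km.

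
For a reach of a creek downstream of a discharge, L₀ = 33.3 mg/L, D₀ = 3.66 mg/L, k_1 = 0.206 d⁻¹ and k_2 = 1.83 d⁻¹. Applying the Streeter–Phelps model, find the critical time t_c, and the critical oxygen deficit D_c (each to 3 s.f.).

At the critical point dD/dt = 0, so k_1 L₀ e^(−k_1 t) = k_2 D. Substituting D(t) from the Streeter–Phelps equation and solving for t gives
t_c = ln[(k_2/k_1)(1 − D₀(k_2−k_1)/(k_1 L₀))] / (k_2−k_1).
Here k_2−k_1 = 1.624 d⁻¹ and 1 − D₀(k_2−k_1)/(k_1 L₀) = 1 − 3.66×1.624/(0.206×33.3) = 0.1335, so
t_c = ln(8.883 × 0.1335) / 1.624 = 0.1707 / 1.624 = 0.1051 d.
D_c = (k_1/k_2) L₀ e^(−k_1 t_c) = (0.206/1.83) × 33.3 × e^(−0.206×0.1051) = 0.1126 × 33.3 × 0.9786 = 3.668 mg/L.

t_c ≈ 0.105 d; D_c ≈ 3.67 mg/L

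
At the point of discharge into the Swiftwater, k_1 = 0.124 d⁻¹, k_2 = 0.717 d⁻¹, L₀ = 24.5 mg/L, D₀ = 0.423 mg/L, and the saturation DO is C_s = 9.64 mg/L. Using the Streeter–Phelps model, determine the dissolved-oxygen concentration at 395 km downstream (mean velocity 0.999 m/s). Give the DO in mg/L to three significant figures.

DO ≈ 6.91 mg/L

Travel time t = x/v = 395 km / (0.999 m/s) = 395000 m / 0.999 m/s = 395400 s = 4.576 d.
k_1 L₀/(k_2−k_1) = 0.124×24.5/(0.717−0.124) = 3.038/0.5930 = 5.123 mg/L.
e^(−k_1 t) = e^(−0.124×4.576) = 0.5670; e^(−k_2 t) = e^(−0.717×4.576) = 0.03758.
D = 5.123 × (0.5670 − 0.03758) + 0.423 × 0.03758 = 2.712 + 0.01590 = 2.728 mg/L.
DO = C_s − D = 9.64 − 2.728 = 6.912 mg/L.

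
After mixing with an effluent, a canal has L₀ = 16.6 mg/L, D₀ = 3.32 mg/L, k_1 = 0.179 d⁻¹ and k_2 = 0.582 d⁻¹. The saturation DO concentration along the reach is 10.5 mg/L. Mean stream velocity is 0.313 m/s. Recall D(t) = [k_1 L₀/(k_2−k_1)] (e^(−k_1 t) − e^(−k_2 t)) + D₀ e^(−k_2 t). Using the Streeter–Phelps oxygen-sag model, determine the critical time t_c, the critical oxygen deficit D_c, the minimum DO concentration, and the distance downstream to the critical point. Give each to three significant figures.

t_c ≈ 1.44 d; D_c ≈ 3.94 mg/L; min DO ≈ 6.56 mg/L; x_c ≈ 39.0 km

With k_2/k_1 = 3.251 and 1 − D₀(k_2−k_1)/(k_1 L₀) = 0.5497,
t_c = ln(3.251 × 0.5497) / (0.582 − 0.179) = ln(1.787) / 0.4030 = 0.5807/0.4030 = 1.441 d.
D_c = (k_1/k_2) L₀ e^(−k_1 t_c) = (0.179/0.582) × 16.6 × e^(−0.179×1.441) = 0.3076 × 16.6 × 0.7726 = 3.945 mg/L.
Minimum DO = C_s − D_c = 10.5 − 3.945 = 6.555 mg/L.
x_c = v t_c = 0.313 m/s × 1.441 d × 86400 s/d = 38970 m ≈ 39.0 km.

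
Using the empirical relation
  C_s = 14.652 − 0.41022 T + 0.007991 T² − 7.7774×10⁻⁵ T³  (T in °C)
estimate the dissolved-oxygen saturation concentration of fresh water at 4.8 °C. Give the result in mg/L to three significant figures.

C_s ≈ 12.9 mg/L

C_s = 14.652 − 0.41022×4.8 + 0.007991×4.8² − 7.7774×10⁻⁵×4.8³ = 12.86 mg/L.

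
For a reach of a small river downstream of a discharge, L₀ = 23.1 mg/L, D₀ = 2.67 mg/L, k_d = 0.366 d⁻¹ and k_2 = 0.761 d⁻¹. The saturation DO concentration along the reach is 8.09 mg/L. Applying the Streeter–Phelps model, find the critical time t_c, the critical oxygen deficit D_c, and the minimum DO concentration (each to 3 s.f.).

With k_2/k_d = 2.079 and 1 − D₀(k_2−k_d)/(k_d L₀) = 0.8753,
t_c = ln(2.079 × 0.8753) / (0.761 − 0.366) = ln(1.820) / 0.3950 = 0.5988/0.3950 = 1.516 d.
D_c = (k_d/k_2) L₀ e^(−k_d t_c) = (0.366/0.761) × 23.1 × e^(−0.366×1.516) = 0.4809 × 23.1 × 0.5742 = 6.379 mg/L.
Minimum DO = C_s − D_c = 8.09 − 6.379 = 1.711 mg/L.

t_c ≈ 1.52 d; D_c ≈ 6.38 mg/L; min DO ≈ 1.71 mg/L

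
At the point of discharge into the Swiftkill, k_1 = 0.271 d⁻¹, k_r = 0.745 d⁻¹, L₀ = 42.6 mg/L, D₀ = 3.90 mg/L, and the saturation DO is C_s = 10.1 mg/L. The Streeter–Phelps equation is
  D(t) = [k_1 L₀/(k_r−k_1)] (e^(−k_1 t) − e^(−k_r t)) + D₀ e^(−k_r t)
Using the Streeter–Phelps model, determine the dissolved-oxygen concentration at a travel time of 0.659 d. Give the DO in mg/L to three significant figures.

DO ≈ 2.25 mg/L

k_1 L₀/(k_r−k_1) = 0.271×42.6/(0.745−0.271) = 11.54/0.4740 = 24.36 mg/L.
e^(−k_1 t) = e^(−0.271×0.6590) = 0.8364; e^(−k_r t) = e^(−0.745×0.6590) = 0.6120.
D = 24.36 × (0.8364 − 0.6120) + 3.90 × 0.6120 = 5.466 + 2.387 = 7.853 mg/L.
DO = C_s − D = 10.1 − 7.853 = 2.247 mg/L.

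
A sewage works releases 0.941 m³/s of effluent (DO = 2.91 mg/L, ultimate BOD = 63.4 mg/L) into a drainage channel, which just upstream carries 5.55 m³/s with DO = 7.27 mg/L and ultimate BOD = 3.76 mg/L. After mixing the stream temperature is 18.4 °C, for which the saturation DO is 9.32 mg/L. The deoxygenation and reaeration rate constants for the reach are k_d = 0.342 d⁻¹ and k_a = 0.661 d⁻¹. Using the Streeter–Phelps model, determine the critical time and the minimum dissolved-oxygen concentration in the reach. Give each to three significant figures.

t_c ≈ 1.36 d; minimum DO ≈ 5.29 mg/L

Mixed DO = (5.55×7.27 + 0.941×2.91)/(5.55+0.941) = 43.09/6.491 = 6.638 mg/L.
Mixed L₀ = (5.55×3.76 + 0.941×63.4)/(6.491) = 80.53/6.491 = 12.41 mg/L.
Initial deficit D₀ = C_s − DO₀ = 9.32 − 6.638 = 2.682 mg/L.
t_c = (1/0.3190) ln[(0.661/0.342)(1 − 2.682×0.3190/(0.342×12.41))] = 3.135 × ln(1.543) = 1.360 d.
D_c = (0.342/0.661) × 12.41 × e^(−0.342×1.360) = 0.5174 × 12.41 × 0.6281 = 4.032 mg/L.
Minimum DO = 9.32 − 4.032 = 5.288 mg/L.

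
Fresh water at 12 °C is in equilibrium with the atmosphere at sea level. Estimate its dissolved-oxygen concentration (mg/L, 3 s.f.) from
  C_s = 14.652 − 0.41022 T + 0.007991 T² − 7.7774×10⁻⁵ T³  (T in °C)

C_s ≈ 10.7 mg/L

C_s = 14.652 − 0.41022×12 + 0.007991×12² − 7.7774×10⁻⁵×12³ = 10.75 mg/L.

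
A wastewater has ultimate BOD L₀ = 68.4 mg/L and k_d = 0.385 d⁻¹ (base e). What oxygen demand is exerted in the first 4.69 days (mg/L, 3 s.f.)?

y_t = L₀(1 − e^(−k_d t)) = 68.4 × (1 − e^(−0.385×4.69))
= 68.4 × (1 − 0.1644) = 68.4 × 0.8356 = 57.16 mg/L.

y ≈ 57.2 mg/L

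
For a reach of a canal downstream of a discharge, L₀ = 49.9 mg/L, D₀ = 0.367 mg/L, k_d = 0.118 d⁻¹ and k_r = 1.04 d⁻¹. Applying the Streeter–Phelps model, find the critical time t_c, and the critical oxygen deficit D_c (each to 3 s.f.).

t_c ≈ 2.30 d; D_c ≈ 4.32 mg/L

With k_r/k_d = 8.814 and 1 − D₀(k_r−k_d)/(k_d L₀) = 0.9425,
t_c = ln(8.814 × 0.9425) / (1.04 − 0.118) = ln(8.307) / 0.9220 = 2.117/0.9220 = 2.296 d.
L(t_c) = L₀ e^(−k_d t_c) = 49.9 × 0.7627 = 38.06 mg/L, and at the critical point k_r D_c = k_d L, so D_c = (0.118/1.04) × 38.06 = 4.318 mg/L.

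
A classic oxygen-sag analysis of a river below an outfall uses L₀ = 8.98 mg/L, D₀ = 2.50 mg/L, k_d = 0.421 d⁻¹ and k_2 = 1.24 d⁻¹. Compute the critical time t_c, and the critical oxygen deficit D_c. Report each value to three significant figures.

At the critical point dD/dt = 0, so k_d L₀ e^(−k_d t) = k_2 D. Substituting D(t) from the Streeter–Phelps equation and solving for t gives
t_c = ln[(k_2/k_d)(1 − D₀(k_2−k_d)/(k_d L₀))] / (k_2−k_d).
Here k_2−k_d = 0.8190 d⁻¹ and 1 − D₀(k_2−k_d)/(k_d L₀) = 1 − 2.50×0.8190/(0.421×8.98) = 0.4584, so
t_c = ln(2.945 × 0.4584) / 0.8190 = 0.3003 / 0.8190 = 0.3666 d.
L(t_c) = L₀ e^(−k_d t_c) = 8.98 × 0.8570 = 7.696 mg/L, and at the critical point k_2 D_c = k_d L, so D_c = (0.421/1.24) × 7.696 = 2.613 mg/L.

t_c ≈ 0.367 d; D_c ≈ 2.61 mg/L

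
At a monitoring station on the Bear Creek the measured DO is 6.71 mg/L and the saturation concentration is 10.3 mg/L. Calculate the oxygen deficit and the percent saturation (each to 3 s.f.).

D ≈ 3.59 mg/L; 65.1 % saturation

D = C_s − C = 10.3 − 6.71 = 3.59 mg/L.
% saturation = 6.71/10.3 × 100 = 65.1 %.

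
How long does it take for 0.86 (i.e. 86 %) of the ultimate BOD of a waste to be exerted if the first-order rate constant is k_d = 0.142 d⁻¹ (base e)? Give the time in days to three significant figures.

y/L₀ = 1 − e^(−k_d t) = 0.86 ⇒ e^(−k_d t) = 0.140
t = −ln(0.140) / 0.142 = 1.966 / 0.142 = 13.85 d.

t ≈ 13.8 d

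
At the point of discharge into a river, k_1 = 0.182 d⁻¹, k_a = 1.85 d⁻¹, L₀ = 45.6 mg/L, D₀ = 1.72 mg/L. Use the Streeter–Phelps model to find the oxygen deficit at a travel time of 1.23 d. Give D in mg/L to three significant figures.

D ≈ 3.64 mg/L

k_1 L₀/(k_a−k_1) = 0.182×45.6/(1.85−0.182) = 8.299/1.668 = 4.976 mg/L.
e^(−k_1 t) = e^(−0.182×1.230) = 0.7994; e^(−k_a t) = e^(−1.85×1.230) = 0.1027.
D = 4.976 × (0.7994 − 0.1027) + 1.72 × 0.1027 = 3.466 + 0.1767 = 3.643 mg/L.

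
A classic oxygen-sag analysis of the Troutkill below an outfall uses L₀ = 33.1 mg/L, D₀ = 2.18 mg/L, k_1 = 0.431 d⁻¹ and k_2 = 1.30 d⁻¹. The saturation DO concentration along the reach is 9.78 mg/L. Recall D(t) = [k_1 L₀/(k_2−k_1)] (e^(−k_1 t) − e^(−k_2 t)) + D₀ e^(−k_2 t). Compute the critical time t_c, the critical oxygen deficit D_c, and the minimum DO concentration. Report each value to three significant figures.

t_c ≈ 1.11 d; D_c ≈ 6.81 mg/L; min DO ≈ 2.97 mg/L

At the critical point dD/dt = 0, so k_1 L₀ e^(−k_1 t) = k_2 D. Substituting D(t) from the Streeter–Phelps equation and solving for t gives
t_c = ln[(k_2/k_1)(1 − D₀(k_2−k_1)/(k_1 L₀))] / (k_2−k_1).
Here k_2−k_1 = 0.8690 d⁻¹ and 1 − D₀(k_2−k_1)/(k_1 L₀) = 1 − 2.18×0.8690/(0.431×33.1) = 0.8672, so
t_c = ln(3.016 × 0.8672) / 0.8690 = 0.9615 / 0.8690 = 1.106 d.
D_c = (k_1/k_2) L₀ e^(−k_1 t_c) = (0.431/1.30) × 33.1 × e^(−0.431×1.106) = 0.3315 × 33.1 × 0.6207 = 6.812 mg/L.
Minimum DO = C_s − D_c = 9.78 − 6.812 = 2.968 mg/L.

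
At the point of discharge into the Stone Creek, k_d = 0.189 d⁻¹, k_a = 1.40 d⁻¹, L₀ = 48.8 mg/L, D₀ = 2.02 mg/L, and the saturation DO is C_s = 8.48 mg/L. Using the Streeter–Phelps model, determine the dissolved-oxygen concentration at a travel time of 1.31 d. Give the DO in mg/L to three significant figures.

k_d L₀/(k_a−k_d) = 0.189×48.8/(1.40−0.189) = 9.223/1.211 = 7.616 mg/L.
e^(−k_d t) = e^(−0.189×1.310) = 0.7807; e^(−k_a t) = e^(−1.40×1.310) = 0.1598.
D = 7.616 × (0.7807 − 0.1598) + 2.02 × 0.1598 = 4.729 + 0.3227 = 5.052 mg/L.
DO = C_s − D = 8.48 − 5.052 = 3.428 mg/L.

DO ≈ 3.43 mg/L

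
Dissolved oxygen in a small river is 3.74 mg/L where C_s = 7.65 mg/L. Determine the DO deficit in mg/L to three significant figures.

D = C_s − C = 7.65 − 3.74 = 3.91 mg/L.

D ≈ 3.91 mg/L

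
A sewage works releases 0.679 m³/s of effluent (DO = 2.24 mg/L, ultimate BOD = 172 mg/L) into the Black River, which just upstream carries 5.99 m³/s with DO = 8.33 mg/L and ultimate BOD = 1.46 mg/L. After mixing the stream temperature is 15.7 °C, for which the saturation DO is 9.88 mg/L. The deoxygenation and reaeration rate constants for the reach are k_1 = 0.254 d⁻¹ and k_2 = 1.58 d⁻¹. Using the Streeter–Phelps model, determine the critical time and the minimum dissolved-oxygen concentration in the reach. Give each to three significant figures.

Mixed DO = (5.99×8.33 + 0.679×2.24)/(5.99+0.679) = 51.42/6.669 = 7.710 mg/L.
Mixed L₀ = (5.99×1.46 + 0.679×172)/(6.669) = 125.5/6.669 = 18.82 mg/L.
Initial deficit D₀ = C_s − DO₀ = 9.88 − 7.710 = 2.170 mg/L.
t_c = (1/1.326) ln[(1.58/0.254)(1 − 2.170×1.326/(0.254×18.82))] = 0.7541 × ln(2.477) = 0.6840 d.
D_c = (0.254/1.58) × 18.82 × e^(−0.254×0.6840) = 0.1608 × 18.82 × 0.8405 = 2.543 mg/L.
Minimum DO = 9.88 − 2.543 = 7.337 mg/L.

t_c ≈ 0.684 d; minimum DO ≈ 7.34 mg/L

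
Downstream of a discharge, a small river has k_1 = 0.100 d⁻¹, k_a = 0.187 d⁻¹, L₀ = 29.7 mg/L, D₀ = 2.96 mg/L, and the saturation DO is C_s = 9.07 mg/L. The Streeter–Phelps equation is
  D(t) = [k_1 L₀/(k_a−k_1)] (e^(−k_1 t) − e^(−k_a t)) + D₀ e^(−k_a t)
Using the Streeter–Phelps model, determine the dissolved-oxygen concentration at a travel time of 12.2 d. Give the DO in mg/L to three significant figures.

DO ≈ 2.18 mg/L

k_1 L₀/(k_a−k_1) = 0.100×29.7/(0.187−0.100) = 2.970/0.08700 = 34.14 mg/L.
e^(−k_1 t) = e^(−0.100×12.20) = 0.2952; e^(−k_a t) = e^(−0.187×12.20) = 0.1021.
D = 34.14 × (0.2952 − 0.1021) + 2.96 × 0.1021 = 6.592 + 0.3023 = 6.894 mg/L.
DO = C_s − D = 9.07 − 6.894 = 2.176 mg/L.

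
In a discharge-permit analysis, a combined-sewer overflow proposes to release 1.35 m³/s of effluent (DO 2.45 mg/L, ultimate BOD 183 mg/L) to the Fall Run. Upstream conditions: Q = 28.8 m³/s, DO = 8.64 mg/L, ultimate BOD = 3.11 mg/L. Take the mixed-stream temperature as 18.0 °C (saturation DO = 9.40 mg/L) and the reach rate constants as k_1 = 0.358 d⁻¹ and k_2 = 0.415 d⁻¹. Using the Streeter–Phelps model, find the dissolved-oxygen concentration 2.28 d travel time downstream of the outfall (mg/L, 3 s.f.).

DO ≈ 5.22 mg/L

Mixed DO = (28.8×8.64 + 1.35×2.45)/(28.8+1.35) = 252.1/30.15 = 8.363 mg/L.
Mixed L₀ = (28.8×3.11 + 1.35×183)/(30.15) = 336.6/30.15 = 11.16 mg/L.
Initial deficit D₀ = C_s − DO₀ = 9.40 − 8.363 = 1.037 mg/L.
D(2.28) = [0.358×11.16/(0.415−0.358)](e^(−0.358×2.28) − e^(−0.415×2.28)) + 1.037 e^(−0.415×2.28)
= 70.12 × (0.4421 − 0.3882) + 1.037 × 0.3882 = 4.181 mg/L.
DO = 9.40 − 4.181 = 5.219 mg/L.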